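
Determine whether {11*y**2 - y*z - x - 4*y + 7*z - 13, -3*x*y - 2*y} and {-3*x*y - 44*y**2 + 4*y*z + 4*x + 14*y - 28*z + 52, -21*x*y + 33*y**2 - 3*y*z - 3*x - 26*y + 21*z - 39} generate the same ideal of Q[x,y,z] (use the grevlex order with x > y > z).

Yes, the ideals are equal.

Equality of ideals is decidable: compute both reduced Gröbner bases (unique for the ordering) and check whether they agree.
Buchberger on the first generating set:
f_1 = 11*y**2 - y*z - x - 4*y + 7*z - 13, LT = y**2.
f_2 = -3*x*y - 2*y, LT = x*y.

S(f_1,f_2): lcm = x*y**2. S = -1/11*x*y*z - 1/11*x**2 - 4/11*x*y - 2/3*y**2 + 7/11*x*z - 13/11*x.
  reduce S modulo (f_1, f_2):
  remainder -1/11*x**2 + 7/11*x*z - 41/33*x + 14/33*z - 26/33 ≠ 0; add g_3 = -1/11*x**2 + 7/11*x*z - 41/33*x + 14/33*z - 26/33 to the basis.

The other S-polynomials (S(f_1,g_3), S(f_2,g_3)) all reduce to 0 modulo the current basis, so we have a Gröbner basis.
Inter-reduce: drop elements whose leading term is divisible by another's, tail-reduce, and make monic.
Reduced Gröbner basis: {x**2 - 7*x*z + 41/3*x - 14/3*z + 26/3, x*y + 2/3*y, y**2 - 1/11*y*z - 1/11*x - 4/11*y + 7/11*z - 13/11}.

Buchberger on the second generating set:
h_1 = -3*x*y - 44*y**2 + 4*y*z + 4*x + 14*y - 28*z + 52, LT = x*y.
h_2 = -21*x*y + 33*y**2 - 3*y*z - 3*x - 26*y + 21*z - 39, LT = x*y.

S(h_1,h_2): lcm = x*y. S = 341/21*y**2 - 31/21*y*z - 31/21*x - 124/21*y + 31/3*z - 403/21.
  reduce S modulo (h_1, h_2):
  remainder 341/21*y**2 - 31/21*y*z - 31/21*x - 124/21*y + 31/3*z - 403/21 ≠ 0; add k_3 = 341/21*y**2 - 31/21*y*z - 31/21*x - 124/21*y + 31/3*z - 403/21 to the basis.

S(h_1,k_3): lcm = x*y**2. S = 44/3*y**3 + 1/11*x*y*z - 4/3*y**2*z + 1/11*x**2 - 32/33*x*y - 14/3*y**2 - 7/11*x*z + 28/3*y*z + 13/11*x - 52/3*y.
  reduce S modulo (h_1, h_2, k_3):
  remainder 1/11*x**2 - 7/11*x*z + 41/33*x - 14/33*z + 26/33 ≠ 0; add k_4 = 1/11*x**2 - 7/11*x*z + 41/33*x - 14/33*z + 26/33 to the basis.

The other S-polynomials (S(h_2,k_3), S(h_1,k_4), S(h_2,k_4), S(k_3,k_4)) all reduce to 0 modulo the current basis, so we have a Gröbner basis.
Inter-reduce: drop elements whose leading term is divisible by another's, tail-reduce, and make monic.
Reduced Gröbner basis: {x**2 - 7*x*z + 41/3*x - 14/3*z + 26/3, x*y + 2/3*y, y**2 - 1/11*y*z - 1/11*x - 4/11*y + 7/11*z - 13/11}.

Same reduced basis, so the two generating sets span the same ideal.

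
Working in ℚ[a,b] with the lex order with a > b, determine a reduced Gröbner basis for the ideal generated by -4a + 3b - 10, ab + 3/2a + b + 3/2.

f_1 = -4a + 3b - 10, LT = a.
f_2 = ab + 3/2a + b + 3/2, LT = ab.

S(f_1,f_2): lcm = ab. S = -3/2a - ¾b² + 3/2b - 3/2.
  leading term a: subtract (⅜)·f_1 from -3/2a - ¾b² + 3/2b - 3/2 → -¾b² + ⅜b + 9/4
  leading term b²: no divisor's leading term divides it; move -¾b² to the remainder.
  leading term b: no divisor's leading term divides it; move ⅜b to the remainder.
  leading term 1: no divisor's leading term divides it; move 9/4 to the remainder.
  remainder -¾b² + ⅜b + 9/4 ≠ 0; add g_3 = -¾b² + ⅜b + 9/4 to the basis.

The other S-polynomials (S(f_1,g_3), S(f_2,g_3)) all reduce to 0 modulo the current basis, so we have a Gröbner basis.
Inter-reduce: drop elements whose leading term is divisible by another's, tail-reduce, and make monic.

G = {a - ¾b + 5/2, b² - ½b - 3}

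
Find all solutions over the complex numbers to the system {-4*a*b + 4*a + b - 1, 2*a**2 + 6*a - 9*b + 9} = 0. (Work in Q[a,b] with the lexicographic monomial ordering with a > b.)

Compute a lex Gröbner basis by Buchberger's algorithm.
f_1 = -4*a*b + 4*a + b - 1, LT = a*b.
f_2 = 2*a**2 + 6*a - 9*b + 9, LT = a**2.

S(f_1,f_2): lcm = a**2*b. S = -a**2 - 13/4*a*b + 1/4*a + 9/2*b**2 - 9/2*b.
  leading term a**2: subtract (-1/2)·f_2 from -a**2 - 13/4*a*b + 1/4*a + 9/2*b**2 - 9/2*b → -13/4*a*b + 13/4*a + 9/2*b**2 - 9*b + 9/2
  leading term a*b: subtract (13/16)·f_1 from -13/4*a*b + 13/4*a + 9/2*b**2 - 9*b + 9/2 → 9/2*b**2 - 157/16*b + 85/16
  leading term b**2: no divisor's leading term divides it; move 9/2*b**2 to the remainder.
  leading term b: no divisor's leading term divides it; move -157/16*b to the remainder.
  leading term 1: no divisor's leading term divides it; move 85/16 to the remainder.
  remainder 9/2*b**2 - 157/16*b + 85/16 ≠ 0; add h_3 = 9/2*b**2 - 157/16*b + 85/16 to the basis.

The other S-polynomials (S(f_1,h_3), S(f_2,h_3)) all reduce to 0 modulo the current basis, so we have a Gröbner basis.
Inter-reduce: drop elements whose leading term is divisible by another's, tail-reduce, and make monic.
Reduced Gröbner basis: {a**2 + 3*a - 9/2*b + 9/2, a*b - a - 1/4*b + 1/4, b**2 - 157/72*b + 85/72}.

A lex Gröbner basis eliminates variables successively. Here b**2 - 157/72*b + 85/72 depends only on b, with roots {1, 85/72}; lifting each root through the earlier basis elements recovers the full solutions.
  b = 1: the earlier basis element becomes a**2 + 3*a = 0, giving a = -3, 0 — points (-3, 1), (0, 1).
  b = 85/72: the earlier basis elements become a**2 + 3*a - 13/16 = 0; 13/72*a - 13/288 = 0, giving a = 1/4 — point (1/4, 85/72).

{(-3, 1), (0, 1), (1/4, 85/72)}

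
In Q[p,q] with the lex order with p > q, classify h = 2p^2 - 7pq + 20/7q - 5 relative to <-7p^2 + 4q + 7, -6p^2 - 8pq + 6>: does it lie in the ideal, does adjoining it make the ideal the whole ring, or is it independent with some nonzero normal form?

Adjoining 2p^2 - 7pq + 20/7q - 5 makes the ideal the whole ring: the system is inconsistent.

First compute the reduced Gröbner basis of I by Buchberger's algorithm.
f_1 = -7p^2 + 4q + 7, LT = p^2.
f_2 = -6p^2 - 8pq + 6, LT = p^2.

S(f_1,f_2): lcm = p^2. S = -4/3pq - 4/7q.
  reduce S modulo (f_1, f_2):
  remainder -4/3pq - 4/7q ≠ 0; add k_3 = -4/3pq - 4/7q to the basis.

S(f_1,k_3): lcm = p^2q. S = -3/7pq - 4/7q^2 - q.
  reduce S modulo (f_1, f_2, k_3):
  remainder -4/7q^2 - 40/49q ≠ 0; add k_4 = -4/7q^2 - 40/49q to the basis.

The other S-polynomials (S(f_2,k_3), S(f_1,k_4), S(f_2,k_4), S(k_3,k_4)) all reduce to 0 modulo the current basis, so we have a Gröbner basis.
Inter-reduce: drop elements whose leading term is divisible by another's, tail-reduce, and make monic.
Reduced Gröbner basis: {p^2 - 4/7q - 1, pq + 3/7q, q^2 + 10/7q}.
Label its elements g_1 = p^2 - 4/7q - 1, g_2 = pq + 3/7q, g_3 = q^2 + 10/7q.

Reduce h = 2p^2 - 7pq + 20/7q - 5 modulo G:
  leading term p^2: subtract (2)·g_1 from 2p^2 - 7pq + 20/7q - 5 → -7pq + 4q - 3
  leading term pq: subtract (-7)·g_2 from -7pq + 4q - 3 → 7q - 3
  leading term q: no divisor's leading term divides it; move 7q to the remainder.
  leading term 1: no divisor's leading term divides it; move -3 to the remainder.
  normal form = 7q - 3.
The normal form is nonzero, so h ∉ I. Since h minus its normal form lies in I, I + (h) = I + (r) where r = 7q - 3; decide whether this ideal is the whole ring.
Run Buchberger on G together with r (pairs among the g_i already reduce to 0 since G is a Gröbner basis):
g_1 = p^2 - 4/7q - 1, LT = p^2.
g_2 = pq + 3/7q, LT = pq.
g_3 = q^2 + 10/7q, LT = q^2.
r = 7q - 3, LT = q.

S(g_2,r): lcm = pq. S = 3/7p + 3/7q.
  reduce S modulo (g_1, g_2, g_3, r):
  remainder 3/7p + 9/49 ≠ 0; add m_5 = 3/7p + 9/49 to the basis.

S(g_3,r): lcm = q^2. S = 13/7q.
  reduce S modulo (g_1, g_2, g_3, r, m_5):
  remainder 39/49 ≠ 0; add m_6 = 39/49 to the basis.

The other S-polynomials (S(g_1,g_2), S(g_1,g_3), S(g_1,r), S(g_2,g_3), S(g_1,m_5), S(g_2,m_5), S(g_3,m_5), S(r,m_5), S(g_1,m_6), S(g_2,m_6), S(g_3,m_6), S(r,m_6), S(m_5,m_6)) all reduce to 0 modulo the current basis, so we have a Gröbner basis.
Inter-reduce: drop elements whose leading term is divisible by another's, tail-reduce, and make monic.
Reduced Gröbner basis: {1}.
The reduced Gröbner basis of I + (h) is {1}: the ideal is the whole ring, so the enlarged system has no common solution — adjoining h is inconsistent.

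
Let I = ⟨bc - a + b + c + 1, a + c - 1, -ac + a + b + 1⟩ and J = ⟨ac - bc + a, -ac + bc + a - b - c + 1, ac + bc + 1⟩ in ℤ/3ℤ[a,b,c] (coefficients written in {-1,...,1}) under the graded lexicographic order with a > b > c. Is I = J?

Since reduced Gröbner bases are canonical representatives of ideals under a given ordering, it suffices to compute and compare them.
Buchberger on the first generating set:
f_1 = bc - a + b + c + 1, LT = bc.
f_2 = a + c - 1, LT = a.
f_3 = -ac + a + b + 1, LT = ac.

S(f_1,f_3): lcm = abc. S = -a² - ab + ac + b² + a + b.
  leading term a²: subtract (-a)·f_2 from -a² - ab + ac + b² + a + b → -ab - ac + b² + b
  leading term ab: subtract (-b)·f_2 from -ab - ac + b² + b → -ac + b² + bc
  leading term ac: subtract (-c)·f_2 from -ac + b² + bc → b² + bc + c² - c
  leading term b²: no divisor's leading term divides it; move b² to the remainder.
  leading term bc: subtract (1)·f_1 from bc + c² - c → c² + a - b + c - 1
  leading term c²: no divisor's leading term divides it; move c² to the remainder.
  leading term a: subtract (1)·f_2 from a - b + c - 1 → -b
  leading term b: no divisor's leading term divides it; move -b to the remainder.
  remainder b² + c² - b ≠ 0; add g_4 = b² + c² - b to the basis.

S(f_2,f_3): lcm = ac. S = c² + a + b - c + 1.
  leading term c²: no divisor's leading term divides it; move c² to the remainder.
  leading term a: subtract (1)·f_2 from a + b - c + 1 → b + c - 1
  leading term b: no divisor's leading term divides it; move b to the remainder.
  leading term c: no divisor's leading term divides it; move c to the remainder.
  leading term 1: no divisor's leading term divides it; move -1 to the remainder.
  remainder c² + b + c - 1 ≠ 0; add g_5 = c² + b + c - 1 to the basis.

The other S-polynomials (S(f_1,f_2), S(f_1,g_4), S(f_2,g_4), S(f_3,g_4), S(f_1,g_5), S(f_2,g_5), S(f_3,g_5), S(g_4,g_5)) all reduce to 0 modulo the current basis, so we have a Gröbner basis.
Inter-reduce: drop elements whose leading term is divisible by another's, tail-reduce, and make monic.
Reduced Gröbner basis: {b² + b - c + 1, bc + b - c, c² + b + c - 1, a + c - 1}.

Buchberger on the second generating set:
h_1 = ac - bc + a, LT = ac.
h_2 = -ac + bc + a - b - c + 1, LT = ac.
h_3 = ac + bc + 1, LT = ac.

S(h_1,h_2): lcm = ac. S = -a - b - c + 1.
  leading term a: no divisor's leading term divides it; move -a to the remainder.
  leading term b: no divisor's leading term divides it; move -b to the remainder.
  leading term c: no divisor's leading term divides it; move -c to the remainder.
  leading term 1: no divisor's leading term divides it; move 1 to the remainder.
  remainder -a - b - c + 1 ≠ 0; add k_4 = -a - b - c + 1 to the basis.

S(h_1,h_3): lcm = ac. S = bc + a - 1.
  leading term bc: no divisor's leading term divides it; move bc to the remainder.
  leading term a: subtract (-1)·k_4 from a - 1 → -b - c
  leading term b: no divisor's leading term divides it; move -b to the remainder.
  leading term c: no divisor's leading term divides it; move -c to the remainder.
  remainder bc - b - c ≠ 0; add k_5 = bc - b - c to the basis.

S(h_1,k_4): lcm = ac. S = bc - c² + a + c.
  leading term bc: subtract (1)·k_5 from bc - c² + a + c → -c² + a + b - c
  leading term c²: no divisor's leading term divides it; move -c² to the remainder.
  leading term a: subtract (-1)·k_4 from a + b - c → c + 1
  leading term c: no divisor's leading term divides it; move c to the remainder.
  leading term 1: no divisor's leading term divides it; move 1 to the remainder.
  remainder -c² + c + 1 ≠ 0; add k_6 = -c² + c + 1 to the basis.

S(h_1,k_5): lcm = abc. S = -b²c - ab + ac.
  leading term b²c: subtract (-b)·k_5 from -b²c - ab + ac → -ab + ac - b² - bc
  leading term ab: subtract (b)·k_4 from -ab + ac - b² - bc → ac - b
  leading term ac: subtract (1)·h_1 from ac - b → bc - a - b
  leading term bc: subtract (1)·k_5 from bc - a - b → -a + c
  leading term a: subtract (1)·k_4 from -a + c → b - c - 1
  leading term b: no divisor's leading term divides it; move b to the remainder.
  leading term c: no divisor's leading term divides it; move -c to the remainder.
  leading term 1: no divisor's leading term divides it; move -1 to the remainder.
  remainder b - c - 1 ≠ 0; add k_7 = b - c - 1 to the basis.

The other S-polynomials (S(h_2,h_3), S(h_2,k_4), S(h_3,k_4), S(h_2,k_5), S(h_3,k_5), S(k_4,k_5), S(h_1,k_6), S(h_2,k_6), S(h_3,k_6), S(k_4,k_6), S(k_5,k_6), S(h_1,k_7), S(h_2,k_7), S(h_3,k_7), S(k_4,k_7), S(k_5,k_7), S(k_6,k_7)) all reduce to 0 modulo the current basis, so we have a Gröbner basis.
Inter-reduce: drop elements whose leading term is divisible by another's, tail-reduce, and make monic.
Reduced Gröbner basis: {c² - c - 1, a - c, b - c - 1}.

These differ, so the ideals are not equal.

No, the ideals differ.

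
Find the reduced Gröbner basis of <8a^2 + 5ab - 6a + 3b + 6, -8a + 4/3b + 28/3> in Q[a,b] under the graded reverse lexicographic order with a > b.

G = {b^2 + 197/19b + 178/19, a - 1/6b - 7/6}

Buchberger's algorithm terminates because the ascending chain of leading-term ideals stabilizes.

f_1 = 8a^2 + 5ab - 6a + 3b + 6, LT = a^2.
f_2 = -8a + 4/3b + 28/3, LT = a.

S(f_1,f_2): lcm = a^2. S = 19/24ab + 5/12a + 3/8b + 3/4.
  leading term ab: subtract (-19/192b)·f_2 from 19/24ab + 5/12a + 3/8b + 3/4 → 19/144b^2 + 5/12a + 187/144b + 3/4
  leading term b^2: no divisor's leading term divides it; move 19/144b^2 to the remainder.
  leading term a: subtract (-5/96)·f_2 from 5/12a + 187/144b + 3/4 → 197/144b + 89/72
  leading term b: no divisor's leading term divides it; move 197/144b to the remainder.
  leading term 1: no divisor's leading term divides it; move 89/72 to the remainder.
  remainder 19/144b^2 + 197/144b + 89/72 ≠ 0; add g_3 = 19/144b^2 + 197/144b + 89/72 to the basis.

The other S-polynomials (S(f_1,g_3), S(f_2,g_3)) all reduce to 0 modulo the current basis, so we have a Gröbner basis.
Inter-reduce: drop elements whose leading term is divisible by another's, tail-reduce, and make monic.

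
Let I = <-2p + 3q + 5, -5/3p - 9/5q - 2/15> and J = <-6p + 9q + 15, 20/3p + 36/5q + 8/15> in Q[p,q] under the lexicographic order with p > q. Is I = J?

Two ideals are equal iff their reduced Gröbner bases coincide (the reduced basis is unique for a fixed ordering).
Buchberger on the first generating set:
f_1 = -2p + 3q + 5, LT = p.
f_2 = -5/3p - 9/5q - 2/15, LT = p.

S(f_1,f_2): lcm = p. S = -129/50q - 129/50.
  reduce S modulo (f_1, f_2):
  remainder -129/50q - 129/50 ≠ 0; add g_3 = -129/50q - 129/50 to the basis.

The other S-polynomials (S(f_1,g_3), S(f_2,g_3)) all reduce to 0 modulo the current basis, so we have a Gröbner basis.
Inter-reduce: drop elements whose leading term is divisible by another's, tail-reduce, and make monic.
Reduced Gröbner basis: {p - 1, q + 1}.

Buchberger on the second generating set:
h_1 = -6p + 9q + 15, LT = p.
h_2 = 20/3p + 36/5q + 8/15, LT = p.

S(h_1,h_2): lcm = p. S = -129/50q - 129/50.
  reduce S modulo (h_1, h_2):
  remainder -129/50q - 129/50 ≠ 0; add k_3 = -129/50q - 129/50 to the basis.

The other S-polynomials (S(h_1,k_3), S(h_2,k_3)) all reduce to 0 modulo the current basis, so we have a Gröbner basis.
Inter-reduce: drop elements whose leading term is divisible by another's, tail-reduce, and make monic.
Reduced Gröbner basis: {p - 1, q + 1}.

Same reduced basis, so the two generating sets span the same ideal.

Yes, the ideals are equal.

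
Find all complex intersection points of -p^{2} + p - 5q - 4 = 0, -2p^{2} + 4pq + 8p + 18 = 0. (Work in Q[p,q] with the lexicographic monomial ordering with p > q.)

{(3, -2), (-9/4 - sqrt(39)*I/4, -71/40 - 11*sqrt(39)*I/40), (-9/4 + sqrt(39)*I/4, -71/40 + 11*sqrt(39)*I/40)}

Compute a lex Gröbner basis by Buchberger's algorithm.
f_1 = -p^{2} + p - 5q - 4, LT = p^{2}.
f_2 = -2p^{2} + 4pq + 8p + 18, LT = p^{2}.

S(f_1,f_2): lcm = p^{2}. S = 2pq + 3p + 5q + 13.
  leading term pq: no divisor's leading term divides it; move 2pq to the remainder.
  leading term p: no divisor's leading term divides it; move 3p to the remainder.
  leading term q: no divisor's leading term divides it; move 5q to the remainder.
  leading term 1: no divisor's leading term divides it; move 13 to the remainder.
  remainder 2pq + 3p + 5q + 13 ≠ 0; add h_3 = 2pq + 3p + 5q + 13 to the basis.

S(f_1,h_3): lcm = p^{2}q. S = -\tfrac{3}{2}p^{2} - \tfrac{7}{2}pq - \tfrac{13}{2}p + 5q^{2} + 4q.
  leading term p^{2}: subtract (\tfrac{3}{2})·f_1 from -\tfrac{3}{2}p^{2} - \tfrac{7}{2}pq - \tfrac{13}{2}p + 5q^{2} + 4q → -\tfrac{7}{2}pq - 8p + 5q^{2} + \tfrac{23}{2}q + 6
  leading term pq: subtract (-\tfrac{7}{4})·h_3 from -\tfrac{7}{2}pq - 8p + 5q^{2} + \tfrac{23}{2}q + 6 → -\tfrac{11}{4}p + 5q^{2} + \tfrac{81}{4}q + \tfrac{115}{4}
  leading term p: no divisor's leading term divides it; move -\tfrac{11}{4}p to the remainder.
  leading term q^{2}: no divisor's leading term divides it; move 5q^{2} to the remainder.
  leading term q: no divisor's leading term divides it; move \tfrac{81}{4}q to the remainder.
  leading term 1: no divisor's leading term divides it; move \tfrac{115}{4} to the remainder.
  remainder -\tfrac{11}{4}p + 5q^{2} + \tfrac{81}{4}q + \tfrac{115}{4} ≠ 0; add h_4 = -\tfrac{11}{4}p + 5q^{2} + \tfrac{81}{4}q + \tfrac{115}{4} to the basis.

S(h_3,h_4): lcm = pq. S = \tfrac{3}{2}p + \tfrac{20}{11}q^{3} + \tfrac{81}{11}q^{2} + \tfrac{285}{22}q + \tfrac{13}{2}.
  leading term p: subtract (-\tfrac{6}{11})·h_4 from \tfrac{3}{2}p + \tfrac{20}{11}q^{3} + \tfrac{81}{11}q^{2} + \tfrac{285}{22}q + \tfrac{13}{2} → \tfrac{20}{11}q^{3} + \tfrac{111}{11}q^{2} + 24q + \tfrac{244}{11}
  leading term q^{3}: no divisor's leading term divides it; move \tfrac{20}{11}q^{3} to the remainder.
  leading term q^{2}: no divisor's leading term divides it; move \tfrac{111}{11}q^{2} to the remainder.
  leading term q: no divisor's leading term divides it; move 24q to the remainder.
  leading term 1: no divisor's leading term divides it; move \tfrac{244}{11} to the remainder.
  remainder \tfrac{20}{11}q^{3} + \tfrac{111}{11}q^{2} + 24q + \tfrac{244}{11} ≠ 0; add h_5 = \tfrac{20}{11}q^{3} + \tfrac{111}{11}q^{2} + 24q + \tfrac{244}{11} to the basis.

The other S-polynomials (S(f_2,h_3), S(f_1,h_4), S(f_2,h_4), S(f_1,h_5), S(f_2,h_5), S(h_3,h_5), S(h_4,h_5)) all reduce to 0 modulo the current basis, so we have a Gröbner basis.
Inter-reduce: drop elements whose leading term is divisible by another's, tail-reduce, and make monic.
Reduced Gröbner basis: {p - \tfrac{20}{11}q^{2} - \tfrac{81}{11}q - \tfrac{115}{11}, q^{3} + \tfrac{111}{20}q^{2} + \tfrac{66}{5}q + \tfrac{61}{5}}.

From the last basis element, q^{3} + \tfrac{111}{20}q^{2} + \tfrac{66}{5}q + \tfrac{61}{5} = 0, so q takes values in {-2, -71/40 - 11*sqrt(39)*I/40, -71/40 + 11*sqrt(39)*I/40}. Each choice, substituted upward through the basis, yields the corresponding point(s) of the solution set.
  q = -2: the earlier basis element becomes p - 3 = 0, giving p = 3 — point (3, -2).
  q = -71/40 - 11*sqrt(39)*I/40: the earlier basis element becomes p + 9/4 + sqrt(39)*I/4 = 0, giving p = -9/4 - sqrt(39)*I/4 — point (-9/4 - sqrt(39)*I/4, -71/40 - 11*sqrt(39)*I/40).
  q = -71/40 + 11*sqrt(39)*I/40: the earlier basis element becomes p + 9/4 - sqrt(39)*I/4 = 0, giving p = -9/4 + sqrt(39)*I/4 — point (-9/4 + sqrt(39)*I/4, -71/40 + 11*sqrt(39)*I/40).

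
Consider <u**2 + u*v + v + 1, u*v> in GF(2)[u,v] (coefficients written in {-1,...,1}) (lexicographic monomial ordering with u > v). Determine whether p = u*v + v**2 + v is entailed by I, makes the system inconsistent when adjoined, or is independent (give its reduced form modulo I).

u*v + v**2 + v lies in I (it reduces to 0).

First compute the reduced Gröbner basis of I by Buchberger's algorithm.
f_1 = u**2 + u*v + v + 1, LT = u**2.
f_2 = u*v, LT = u*v.

S(f_1,f_2): lcm = u**2*v. S = u*v**2 + v**2 + v.
  leading term u*v**2: subtract (v)·f_2 from u*v**2 + v**2 + v → v**2 + v
  leading term v**2: no divisor's leading term divides it; move v**2 to the remainder.
  leading term v: no divisor's leading term divides it; move v to the remainder.
  remainder v**2 + v ≠ 0; add h_3 = v**2 + v to the basis.

The other S-polynomials (S(f_1,h_3), S(f_2,h_3)) all reduce to 0 modulo the current basis, so we have a Gröbner basis.
Inter-reduce: drop elements whose leading term is divisible by another's, tail-reduce, and make monic.
Reduced Gröbner basis: {u**2 + v + 1, u*v, v**2 + v}.
Label its elements g_1 = u**2 + v + 1, g_2 = u*v, g_3 = v**2 + v.

Reduce p = u*v + v**2 + v modulo G:
  leading term u*v: subtract (1)·g_2 from u*v + v**2 + v → v**2 + v
  leading term v**2: subtract (1)·g_3 from v**2 + v → 0
  normal form = 0.
Since the normal form is 0, p ∈ I.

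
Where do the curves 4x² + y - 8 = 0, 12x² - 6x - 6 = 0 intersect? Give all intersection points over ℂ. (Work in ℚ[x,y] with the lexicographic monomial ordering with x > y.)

{(1, 4), (-1/2, 7)}

Compute a lex Gröbner basis by Buchberger's algorithm.
f_1 = 4x² + y - 8, LT = x².
f_2 = 12x² - 6x - 6, LT = x².

S(f_1,f_2): lcm = x². S = ½x + ¼y - 3/2.
  reduce S modulo (f_1, f_2):
  remainder ½x + ¼y - 3/2 ≠ 0; add h_3 = ½x + ¼y - 3/2 to the basis.

S(f_1,h_3): lcm = x². S = -½xy + 3x + ¼y - 2.
  reduce S modulo (f_1, f_2, h_3):
  remainder ¼y² - 11/4y + 7 ≠ 0; add h_4 = ¼y² - 11/4y + 7 to the basis.

The other S-polynomials (S(f_2,h_3), S(f_1,h_4), S(f_2,h_4), S(h_3,h_4)) all reduce to 0 modulo the current basis, so we have a Gröbner basis.
Inter-reduce: drop elements whose leading term is divisible by another's, tail-reduce, and make monic.
Reduced Gröbner basis: {x + ½y - 3, y² - 11y + 28}.

From the last basis element, y² - 11y + 28 = 0, so y takes values in {4, 7}. Each choice, substituted upward through the basis, yields the corresponding point(s) of the solution set.
  y = 4: the earlier basis element becomes x - 1 = 0, giving x = 1 — point (1, 4).
  y = 7: the earlier basis element becomes x + ½ = 0, giving x = -1/2 — point (-1/2, 7).
This is the nonlinear analogue of row-reducing a linear system.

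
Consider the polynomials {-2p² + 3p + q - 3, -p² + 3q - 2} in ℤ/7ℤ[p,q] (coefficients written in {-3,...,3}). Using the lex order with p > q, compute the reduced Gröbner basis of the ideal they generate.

The reduced Gröbner basis is the canonical form of the ideal for this ordering.

f_1 = -2p² + 3p + q - 3, LT = p².
f_2 = -p² + 3q - 2, LT = p².

S(f_1,f_2): lcm = p². S = 2p - q + 3.
  leading term p: no divisor's leading term divides it; move 2p to the remainder.
  leading term q: no divisor's leading term divides it; move -q to the remainder.
  leading term 1: no divisor's leading term divides it; move 3 to the remainder.
  remainder 2p - q + 3 ≠ 0; add g_3 = 2p - q + 3 to the basis.

S(f_1,g_3): lcm = p². S = -3pq - 3p + 3q - 2.
  leading term pq: subtract (2q)·g_3 from -3pq - 3p + 3q - 2 → -3p + 2q² - 3q - 2
  leading term p: subtract (2)·g_3 from -3p + 2q² - 3q - 2 → 2q² - q - 1
  leading term q²: no divisor's leading term divides it; move 2q² to the remainder.
  leading term q: no divisor's leading term divides it; move -q to the remainder.
  leading term 1: no divisor's leading term divides it; move -1 to the remainder.
  remainder 2q² - q - 1 ≠ 0; add g_4 = 2q² - q - 1 to the basis.

The other S-polynomials (S(f_2,g_3), S(f_1,g_4), S(f_2,g_4), S(g_3,g_4)) all reduce to 0 modulo the current basis, so we have a Gröbner basis.
Inter-reduce: drop elements whose leading term is divisible by another's, tail-reduce, and make monic.

G = {p + 3q - 2, q² + 3q + 3}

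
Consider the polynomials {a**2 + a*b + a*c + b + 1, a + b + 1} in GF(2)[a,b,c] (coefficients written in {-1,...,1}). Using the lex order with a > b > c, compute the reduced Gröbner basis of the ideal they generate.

Buchberger's algorithm terminates because the ascending chain of leading-term ideals stabilizes.

f_1 = a**2 + a*b + a*c + b + 1, LT = a**2.
f_2 = a + b + 1, LT = a.

S(f_1,f_2): lcm = a**2. S = a*c + a + b + 1.
  leading term a*c: subtract (c)·f_2 from a*c + a + b + 1 → a + b*c + b + c + 1
  leading term a: subtract (1)·f_2 from a + b*c + b + c + 1 → b*c + c
  leading term b*c: no divisor's leading term divides it; move b*c to the remainder.
  leading term c: no divisor's leading term divides it; move c to the remainder.
  remainder b*c + c ≠ 0; add g_3 = b*c + c to the basis.

S(f_1,g_3): leading monomials are coprime, so the S-polynomial reduces to 0 (Buchberger's first criterion).
S(f_2,g_3): leading monomials are coprime, so the S-polynomial reduces to 0 (Buchberger's first criterion).
Every S-polynomial of the final basis reduces to 0, so we have a Gröbner basis.
Inter-reduce: drop elements whose leading term is divisible by another's, tail-reduce, and make monic.

G = {a + b + 1, b*c + c}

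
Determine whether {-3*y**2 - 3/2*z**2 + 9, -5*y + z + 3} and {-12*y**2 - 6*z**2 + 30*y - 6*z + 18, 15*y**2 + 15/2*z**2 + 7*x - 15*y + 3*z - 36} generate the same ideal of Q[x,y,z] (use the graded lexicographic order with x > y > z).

Since reduced Gröbner bases are canonical representatives of ideals under a given ordering, it suffices to compute and compare them.
Buchberger on the first generating set:
f_1 = -3*y**2 - 3/2*z**2 + 9, LT = y**2.
f_2 = -5*y + z + 3, LT = y.

S(f_1,f_2): lcm = y**2. S = 1/5*y*z + 1/2*z**2 + 3/5*y - 3.
  reduce S modulo (f_1, f_2):
  remainder 27/50*z**2 + 6/25*z - 66/25 ≠ 0; add g_3 = 27/50*z**2 + 6/25*z - 66/25 to the basis.

The other S-polynomials (S(f_1,g_3), S(f_2,g_3)) all reduce to 0 modulo the current basis, so we have a Gröbner basis.
Inter-reduce: drop elements whose leading term is divisible by another's, tail-reduce, and make monic.
Reduced Gröbner basis: {z**2 + 4/9*z - 44/9, y - 1/5*z - 3/5}.

Buchberger on the second generating set:
h_1 = -12*y**2 - 6*z**2 + 30*y - 6*z + 18, LT = y**2.
h_2 = 15*y**2 + 15/2*z**2 + 7*x - 15*y + 3*z - 36, LT = y**2.

S(h_1,h_2): lcm = y**2. S = -7/15*x - 3/2*y + 3/10*z + 9/10.
  reduce S modulo (h_1, h_2):
  remainder -7/15*x - 3/2*y + 3/10*z + 9/10 ≠ 0; add k_3 = -7/15*x - 3/2*y + 3/10*z + 9/10 to the basis.

The other S-polynomials (S(h_1,k_3), S(h_2,k_3)) all reduce to 0 modulo the current basis, so we have a Gröbner basis.
Inter-reduce: drop elements whose leading term is divisible by another's, tail-reduce, and make monic.
Reduced Gröbner basis: {y**2 + 1/2*z**2 - 5/2*y + 1/2*z - 3/2, x + 45/14*y - 9/14*z - 27/14}.

These differ, so the ideals are not equal.

No, the ideals differ.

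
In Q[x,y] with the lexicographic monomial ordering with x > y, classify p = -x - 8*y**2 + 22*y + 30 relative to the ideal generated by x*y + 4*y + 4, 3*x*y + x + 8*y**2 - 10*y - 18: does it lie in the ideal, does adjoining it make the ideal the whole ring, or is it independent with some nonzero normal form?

-x - 8*y**2 + 22*y + 30 lies in I (it reduces to 0).

First compute the reduced Gröbner basis of I by Buchberger's algorithm.
f_1 = x*y + 4*y + 4, LT = x*y.
f_2 = 3*x*y + x + 8*y**2 - 10*y - 18, LT = x*y.

S(f_1,f_2): lcm = x*y. S = -1/3*x - 8/3*y**2 + 22/3*y + 10.
  leading term x: no divisor's leading term divides it; move -1/3*x to the remainder.
  leading term y**2: no divisor's leading term divides it; move -8/3*y**2 to the remainder.
  leading term y: no divisor's leading term divides it; move 22/3*y to the remainder.
  leading term 1: no divisor's leading term divides it; move 10 to the remainder.
  remainder -1/3*x - 8/3*y**2 + 22/3*y + 10 ≠ 0; add h_3 = -1/3*x - 8/3*y**2 + 22/3*y + 10 to the basis.

S(f_1,h_3): lcm = x*y. S = -8*y**3 + 22*y**2 + 34*y + 4.
  leading term y**3: no divisor's leading term divides it; move -8*y**3 to the remainder.
  leading term y**2: no divisor's leading term divides it; move 22*y**2 to the remainder.
  leading term y: no divisor's leading term divides it; move 34*y to the remainder.
  leading term 1: no divisor's leading term divides it; move 4 to the remainder.
  remainder -8*y**3 + 22*y**2 + 34*y + 4 ≠ 0; add h_4 = -8*y**3 + 22*y**2 + 34*y + 4 to the basis.

The other S-polynomials (S(f_2,h_3), S(f_1,h_4), S(f_2,h_4), S(h_3,h_4)) all reduce to 0 modulo the current basis, so we have a Gröbner basis.
Inter-reduce: drop elements whose leading term is divisible by another's, tail-reduce, and make monic.
Reduced Gröbner basis: {x + 8*y**2 - 22*y - 30, y**3 - 11/4*y**2 - 17/4*y - 1/2}.
Label its elements g_1 = x + 8*y**2 - 22*y - 30, g_2 = y**3 - 11/4*y**2 - 17/4*y - 1/2.

Reduce p = -x - 8*y**2 + 22*y + 30 modulo G:
  leading term x: subtract (-1)·g_1 from -x - 8*y**2 + 22*y + 30 → 0
  normal form = 0.
Since the normal form is 0, p ∈ I.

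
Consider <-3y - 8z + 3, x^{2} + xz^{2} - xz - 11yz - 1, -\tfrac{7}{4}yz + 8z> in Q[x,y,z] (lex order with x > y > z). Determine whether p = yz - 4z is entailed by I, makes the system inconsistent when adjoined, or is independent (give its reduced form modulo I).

First compute the reduced Gröbner basis of I by Buchberger's algorithm.
f_1 = -3y - 8z + 3, LT = y.
f_2 = x^{2} + xz^{2} - xz - 11yz - 1, LT = x^{2}.
f_3 = -\tfrac{7}{4}yz + 8z, LT = yz.

S(f_1,f_3): lcm = yz. S = \tfrac{8}{3}z^{2} + \tfrac{25}{7}z.
  reduce S modulo (f_1, f_2, f_3):
  remainder \tfrac{8}{3}z^{2} + \tfrac{25}{7}z ≠ 0; add h_4 = \tfrac{8}{3}z^{2} + \tfrac{25}{7}z to the basis.

The other S-polynomials (S(f_1,f_2), S(f_2,f_3), S(f_1,h_4), S(f_2,h_4), S(f_3,h_4)) all reduce to 0 modulo the current basis, so we have a Gröbner basis.
Inter-reduce: drop elements whose leading term is divisible by another's, tail-reduce, and make monic.
Reduced Gröbner basis: {x^{2} - \tfrac{131}{56}xz - \tfrac{352}{7}z - 1, y + \tfrac{8}{3}z - 1, z^{2} + \tfrac{75}{56}z}.
Label its elements g_1 = x^{2} - \tfrac{131}{56}xz - \tfrac{352}{7}z - 1, g_2 = y + \tfrac{8}{3}z - 1, g_3 = z^{2} + \tfrac{75}{56}z.

Reduce p = yz - 4z modulo G:
  leading term yz: subtract (z)·g_2 from yz - 4z → -\tfrac{8}{3}z^{2} - 3z
  leading term z^{2}: subtract (-\tfrac{8}{3})·g_3 from -\tfrac{8}{3}z^{2} - 3z → \tfrac{4}{7}z
  leading term z: no divisor's leading term divides it; move \tfrac{4}{7}z to the remainder.
  normal form = \tfrac{4}{7}z.
The normal form is nonzero, so p ∉ I. Since p minus its normal form lies in I, I + (p) = I + (r) where r = \tfrac{4}{7}z; decide whether this ideal is the whole ring.
Run Buchberger on G together with r (pairs among the g_i already reduce to 0 since G is a Gröbner basis):
g_1 = x^{2} - \tfrac{131}{56}xz - \tfrac{352}{7}z - 1, LT = x^{2}.
g_2 = y + \tfrac{8}{3}z - 1, LT = y.
g_3 = z^{2} + \tfrac{75}{56}z, LT = z^{2}.
r = \tfrac{4}{7}z, LT = z.

The S-polynomials (S(g_1,g_2), S(g_1,g_3), S(g_1,r), S(g_2,g_3), S(g_2,r), S(g_3,r)) all reduce to 0 modulo the current basis, so we have a Gröbner basis.
Inter-reduce: drop elements whose leading term is divisible by another's, tail-reduce, and make monic.
Reduced Gröbner basis: {x^{2} - 1, y - 1, z}.
The reduced Gröbner basis of I + (p) is {x^{2} - 1, y - 1, z} ≠ {1}, a proper ideal, so the enlarged system stays consistent: p is independent of I, with normal form \tfrac{4}{7}z.

yz - 4z is independent of I; its normal form modulo I is \tfrac{4}{7}z.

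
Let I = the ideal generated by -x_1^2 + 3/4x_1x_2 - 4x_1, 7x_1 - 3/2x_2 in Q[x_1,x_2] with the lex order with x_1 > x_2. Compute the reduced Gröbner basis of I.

Buchberger's algorithm terminates because the ascending chain of leading-term ideals stabilizes.

f_1 = -x_1^2 + 3/4x_1x_2 - 4x_1, LT = x_1^2.
f_2 = 7x_1 - 3/2x_2, LT = x_1.

S(f_1,f_2): lcm = x_1^2. S = -15/28x_1x_2 + 4x_1.
  reduce S modulo (f_1, f_2):
  remainder -45/392x_2^2 + 6/7x_2 ≠ 0; add g_3 = -45/392x_2^2 + 6/7x_2 to the basis.

The other S-polynomials (S(f_1,g_3), S(f_2,g_3)) all reduce to 0 modulo the current basis, so we have a Gröbner basis.
Inter-reduce: drop elements whose leading term is divisible by another's, tail-reduce, and make monic.

G = {x_1 - 3/14x_2, x_2^2 - 112/15x_2}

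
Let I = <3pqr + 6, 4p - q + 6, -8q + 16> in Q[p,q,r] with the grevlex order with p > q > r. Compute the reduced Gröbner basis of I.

The reduced Gröbner basis is the canonical form of the ideal for this ordering.

f_1 = 3pqr + 6, LT = pqr.
f_2 = 4p - q + 6, LT = p.
f_3 = -8q + 16, LT = q.

S(f_1,f_2): lcm = pqr. S = 1/4q^2r - 3/2qr + 2.
  leading term q^2r: subtract (-1/32qr)·f_3 from 1/4q^2r - 3/2qr + 2 → -qr + 2
  leading term qr: subtract (1/8r)·f_3 from -qr + 2 → -2r + 2
  leading term r: no divisor's leading term divides it; move -2r to the remainder.
  leading term 1: no divisor's leading term divides it; move 2 to the remainder.
  remainder -2r + 2 ≠ 0; add g_4 = -2r + 2 to the basis.

The other S-polynomials (S(f_1,f_3), S(f_2,f_3), S(f_1,g_4), S(f_2,g_4), S(f_3,g_4)) all reduce to 0 modulo the current basis, so we have a Gröbner basis.
Inter-reduce: drop elements whose leading term is divisible by another's, tail-reduce, and make monic.

G = {p + 1, q - 2, r - 1}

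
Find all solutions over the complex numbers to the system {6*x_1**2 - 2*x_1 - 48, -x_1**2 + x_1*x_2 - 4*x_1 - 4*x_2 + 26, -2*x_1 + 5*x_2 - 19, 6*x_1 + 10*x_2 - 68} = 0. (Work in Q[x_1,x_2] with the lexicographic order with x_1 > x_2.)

Compute a lex Gröbner basis by Buchberger's algorithm.
f_1 = 6*x_1**2 - 2*x_1 - 48, LT = x_1**2.
f_2 = -x_1**2 + x_1*x_2 - 4*x_1 - 4*x_2 + 26, LT = x_1**2.
f_3 = -2*x_1 + 5*x_2 - 19, LT = x_1.
f_4 = 6*x_1 + 10*x_2 - 68, LT = x_1.

S(f_1,f_2): lcm = x_1**2. S = x_1*x_2 - 13/3*x_1 - 4*x_2 + 18.
  leading term x_1*x_2: subtract (-1/2*x_2)·f_3 from x_1*x_2 - 13/3*x_1 - 4*x_2 + 18 → -13/3*x_1 + 5/2*x_2**2 - 27/2*x_2 + 18
  leading term x_1: subtract (13/6)·f_3 from -13/3*x_1 + 5/2*x_2**2 - 27/2*x_2 + 18 → 5/2*x_2**2 - 73/3*x_2 + 355/6
  leading term x_2**2: no divisor's leading term divides it; move 5/2*x_2**2 to the remainder.
  leading term x_2: no divisor's leading term divides it; move -73/3*x_2 to the remainder.
  leading term 1: no divisor's leading term divides it; move 355/6 to the remainder.
  remainder 5/2*x_2**2 - 73/3*x_2 + 355/6 ≠ 0; add h_5 = 5/2*x_2**2 - 73/3*x_2 + 355/6 to the basis.

S(f_1,f_3): lcm = x_1**2. S = 5/2*x_1*x_2 - 59/6*x_1 - 8.
  leading term x_1*x_2: subtract (-5/4*x_2)·f_3 from 5/2*x_1*x_2 - 59/6*x_1 - 8 → -59/6*x_1 + 25/4*x_2**2 - 95/4*x_2 - 8
  leading term x_1: subtract (59/12)·f_3 from -59/6*x_1 + 25/4*x_2**2 - 95/4*x_2 - 8 → 25/4*x_2**2 - 145/3*x_2 + 1025/12
  leading term x_2**2: subtract (5/2)·h_5 from 25/4*x_2**2 - 145/3*x_2 + 1025/12 → 25/2*x_2 - 125/2
  leading term x_2: no divisor's leading term divides it; move 25/2*x_2 to the remainder.
  leading term 1: no divisor's leading term divides it; move -125/2 to the remainder.
  remainder 25/2*x_2 - 125/2 ≠ 0; add h_6 = 25/2*x_2 - 125/2 to the basis.

S(f_1,f_4): lcm = x_1**2. S = -5/3*x_1*x_2 + 11*x_1 - 8.
  leading term x_1*x_2: subtract (5/6*x_2)·f_3 from -5/3*x_1*x_2 + 11*x_1 - 8 → 11*x_1 - 25/6*x_2**2 + 95/6*x_2 - 8
  leading term x_1: subtract (-11/2)·f_3 from 11*x_1 - 25/6*x_2**2 + 95/6*x_2 - 8 → -25/6*x_2**2 + 130/3*x_2 - 225/2
  leading term x_2**2: subtract (-5/3)·h_5 from -25/6*x_2**2 + 130/3*x_2 - 225/2 → 25/9*x_2 - 125/9
  leading term x_2: subtract (2/9)·h_6 from 25/9*x_2 - 125/9 → 0
  remainder 0.

S(f_2,f_3): lcm = x_1**2. S = 3/2*x_1*x_2 - 11/2*x_1 + 4*x_2 - 26.
  leading term x_1*x_2: subtract (-3/4*x_2)·f_3 from 3/2*x_1*x_2 - 11/2*x_1 + 4*x_2 - 26 → -11/2*x_1 + 15/4*x_2**2 - 41/4*x_2 - 26
  leading term x_1: subtract (11/4)·f_3 from -11/2*x_1 + 15/4*x_2**2 - 41/4*x_2 - 26 → 15/4*x_2**2 - 24*x_2 + 105/4
  leading term x_2**2: subtract (3/2)·h_5 from 15/4*x_2**2 - 24*x_2 + 105/4 → 25/2*x_2 - 125/2
  leading term x_2: subtract (1)·h_6 from 25/2*x_2 - 125/2 → 0
  remainder 0.

S(f_2,f_4): lcm = x_1**2. S = -8/3*x_1*x_2 + 46/3*x_1 + 4*x_2 - 26.
  leading term x_1*x_2: subtract (4/3*x_2)·f_3 from -8/3*x_1*x_2 + 46/3*x_1 + 4*x_2 - 26 → 46/3*x_1 - 20/3*x_2**2 + 88/3*x_2 - 26
  leading term x_1: subtract (-23/3)·f_3 from 46/3*x_1 - 20/3*x_2**2 + 88/3*x_2 - 26 → -20/3*x_2**2 + 203/3*x_2 - 515/3
  leading term x_2**2: subtract (-8/3)·h_5 from -20/3*x_2**2 + 203/3*x_2 - 515/3 → 25/9*x_2 - 125/9
  leading term x_2: subtract (2/9)·h_6 from 25/9*x_2 - 125/9 → 0
  remainder 0.

S(f_3,f_4): lcm = x_1. S = -25/6*x_2 + 125/6.
  leading term x_2: subtract (-1/3)·h_6 from -25/6*x_2 + 125/6 → 0
  remainder 0.

S(f_1,h_5): leading monomials are coprime, so the S-polynomial reduces to 0 (Buchberger's first criterion).
S(f_2,h_5): leading monomials are coprime, so the S-polynomial reduces to 0 (Buchberger's first criterion).
S(f_3,h_5): leading monomials are coprime, so the S-polynomial reduces to 0 (Buchberger's first criterion).
S(f_4,h_5): leading monomials are coprime, so the S-polynomial reduces to 0 (Buchberger's first criterion).
S(f_1,h_6): leading monomials are coprime, so the S-polynomial reduces to 0 (Buchberger's first criterion).
S(f_2,h_6): leading monomials are coprime, so the S-polynomial reduces to 0 (Buchberger's first criterion).
S(f_3,h_6): leading monomials are coprime, so the S-polynomial reduces to 0 (Buchberger's first criterion).
S(f_4,h_6): leading monomials are coprime, so the S-polynomial reduces to 0 (Buchberger's first criterion).
S(h_5,h_6): lcm = x_2**2. S = -71/15*x_2 + 71/3.
  leading term x_2: subtract (-142/375)·h_6 from -71/15*x_2 + 71/3 → 0
  remainder 0.

Every S-polynomial of the final basis reduces to 0, so we have a Gröbner basis.
Inter-reduce: drop elements whose leading term is divisible by another's, tail-reduce, and make monic.
Reduced Gröbner basis: {x_1 - 3, x_2 - 5}.

The lex basis is triangular: the last element involves only x_2. Solving x_2 - 5 = 0 gives x_2 ∈ {5}; substituting each value into the earlier elements determines the remaining variables.
  x_2 = 5: the earlier basis element becomes x_1 - 3 = 0, giving x_1 = 3 — point (3, 5).
Substituting each solution back into the original system confirms all equations vanish.

{(3, 5)}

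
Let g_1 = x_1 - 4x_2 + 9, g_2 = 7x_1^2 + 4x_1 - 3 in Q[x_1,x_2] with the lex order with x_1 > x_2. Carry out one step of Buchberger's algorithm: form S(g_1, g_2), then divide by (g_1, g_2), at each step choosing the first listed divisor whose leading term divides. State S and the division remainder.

S(g_1, g_2) = -4x_1x_2 + 59/7x_1 + 3/7; remainder on division = -16x_2^2 + 488/7x_2 - 528/7.

lcm(LM(g_1), LM(g_2)) = x_1^2.
S = (lcm/LT(g_1))·g_1 − (lcm/LT(g_2))·g_2 = -4x_1x_2 + 59/7x_1 + 3/7.
Reduce S modulo (g_1, g_2) in that order:
  leading term x_1x_2: subtract (-4x_2)·g_1 from -4x_1x_2 + 59/7x_1 + 3/7 → 59/7x_1 - 16x_2^2 + 36x_2 + 3/7
  leading term x_1: subtract (59/7)·g_1 from 59/7x_1 - 16x_2^2 + 36x_2 + 3/7 → -16x_2^2 + 488/7x_2 - 528/7
  leading term x_2^2: no divisor's leading term divides it; move -16x_2^2 to the remainder.
  leading term x_2: no divisor's leading term divides it; move 488/7x_2 to the remainder.
  leading term 1: no divisor's leading term divides it; move -528/7 to the remainder.
The remainder -16x_2^2 + 488/7x_2 - 528/7 is nonzero, so it would be added as the next basis element.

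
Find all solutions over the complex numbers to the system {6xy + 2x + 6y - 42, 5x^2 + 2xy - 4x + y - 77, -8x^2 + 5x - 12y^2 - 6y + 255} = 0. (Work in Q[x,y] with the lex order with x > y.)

Compute a lex Gröbner basis by Buchberger's algorithm.
f_1 = 6xy + 2x + 6y - 42, LT = xy.
f_2 = 5x^2 + 2xy - 4x + y - 77, LT = x^2.
f_3 = -8x^2 + 5x - 12y^2 - 6y + 255, LT = x^2.

S(f_1,f_2): lcm = x^2y. S = 1/3x^2 - 2/5xy^2 + 9/5xy - 7x - 1/5y^2 + 77/5y.
  reduce S modulo (f_1, f_2, f_3):
  remainder -22/3x + 1/5y^2 + 161/15y + 266/15 ≠ 0; add h_4 = -22/3x + 1/5y^2 + 161/15y + 266/15 to the basis.

S(f_1,f_3): lcm = x^2y. S = 1/3x^2 + 13/8xy - 7x - 3/2y^3 - 3/4y^2 + 255/8y.
  reduce S modulo (f_1, f_2, f_3, h_4):
  remainder -3/2y^3 - 12503/13200y^2 + 781457/39600y - 18907/9900 ≠ 0; add h_5 = -3/2y^3 - 12503/13200y^2 + 781457/39600y - 18907/9900 to the basis.

S(f_2,f_3): lcm = x^2. S = 2/5xy - 7/40x - 3/2y^2 - 11/20y + 659/40.
  reduce S modulo (f_1, f_2, f_3, h_4, h_5):
  remainder -6637/4400y^2 - 18497/13200y + 61147/3300 ≠ 0; add h_6 = -6637/4400y^2 - 18497/13200y + 61147/3300 to the basis.

S(f_1,h_4): lcm = xy. S = 1/3x + 3/110y^3 + 161/110y^2 + 188/55y - 7.
  reduce S modulo (f_1, f_2, f_3, h_4, h_5, h_6):
  remainder 2551783/876084y + 2551783/219021 ≠ 0; add h_7 = 2551783/876084y + 2551783/219021 to the basis.

The other S-polynomials (S(f_2,h_4), S(f_3,h_4), S(f_1,h_5), S(f_2,h_5), S(f_3,h_5), S(h_4,h_5), S(f_1,h_6), S(f_2,h_6), S(f_3,h_6), S(h_4,h_6), S(h_5,h_6), S(f_1,h_7), S(f_2,h_7), S(f_3,h_7), S(h_4,h_7), S(h_5,h_7), S(h_6,h_7)) all reduce to 0 modulo the current basis, so we have a Gröbner basis.
Inter-reduce: drop elements whose leading term is divisible by another's, tail-reduce, and make monic.
Reduced Gröbner basis: {x + 3, y + 4}.

Elimination: the polynomial y + 4 lies in the elimination ideal for y, so y ∈ {-4}. For each such y, the remaining basis elements (now univariate) give the rest of the solution.
  y = -4: the earlier basis element becomes x + 3 = 0, giving x = -3 — point (-3, -4).

{(-3, -4)}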